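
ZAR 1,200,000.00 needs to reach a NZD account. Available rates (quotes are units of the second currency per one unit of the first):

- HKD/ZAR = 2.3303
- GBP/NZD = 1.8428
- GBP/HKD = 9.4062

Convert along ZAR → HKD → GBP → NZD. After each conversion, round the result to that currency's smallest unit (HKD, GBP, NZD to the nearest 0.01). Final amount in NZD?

NZD 100,886.57

ZAR 1,200,000.00 ÷ 2.3303 = HKD 514,955.16
HKD 514,955.16 ÷ 9.4062 = GBP 54,746.35
GBP 54,746.35 × 1.8428 = NZD 100,886.57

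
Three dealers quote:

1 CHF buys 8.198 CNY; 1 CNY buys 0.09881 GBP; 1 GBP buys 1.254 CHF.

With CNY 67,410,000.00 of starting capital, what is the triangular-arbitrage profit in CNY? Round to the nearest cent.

Profit: CNY 1,064,784.94

Profitable loop is CNY → GBP → CHF → CNY:
CNY 67,410,000.00 × 0.09881 = GBP 6,660,782.10
GBP 6,660,782.10 × 1.254 = CHF 8,352,620.75
CHF 8,352,620.75 × 8.198 = CNY 68,474,784.94
Profit = CNY 68,474,784.94 − CNY 67,410,000.00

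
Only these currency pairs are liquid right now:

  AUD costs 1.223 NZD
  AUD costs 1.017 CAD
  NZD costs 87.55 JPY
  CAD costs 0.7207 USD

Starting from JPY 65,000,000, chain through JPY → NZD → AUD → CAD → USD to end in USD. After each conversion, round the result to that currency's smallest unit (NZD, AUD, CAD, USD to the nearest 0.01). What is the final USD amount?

JPY 65,000,000 ÷ 87.55 = NZD 742,432.90
NZD 742,432.90 ÷ 1.223 = AUD 607,058.79
AUD 607,058.79 × 1.017 = CAD 617,378.79
CAD 617,378.79 × 0.7207 = USD 444,944.89

USD 444,944.89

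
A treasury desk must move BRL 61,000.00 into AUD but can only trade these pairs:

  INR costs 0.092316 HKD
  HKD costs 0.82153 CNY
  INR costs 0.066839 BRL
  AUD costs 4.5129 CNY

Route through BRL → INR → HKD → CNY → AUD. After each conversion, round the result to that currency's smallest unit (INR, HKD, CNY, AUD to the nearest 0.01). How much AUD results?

BRL 61,000.00 ÷ 0.066839 = INR 912,640.82
INR 912,640.82 × 0.092316 = HKD 84,251.35
HKD 84,251.35 × 0.82153 = CNY 69,215.01
CNY 69,215.01 ÷ 4.5129 = AUD 15,337.15

AUD 15,337.15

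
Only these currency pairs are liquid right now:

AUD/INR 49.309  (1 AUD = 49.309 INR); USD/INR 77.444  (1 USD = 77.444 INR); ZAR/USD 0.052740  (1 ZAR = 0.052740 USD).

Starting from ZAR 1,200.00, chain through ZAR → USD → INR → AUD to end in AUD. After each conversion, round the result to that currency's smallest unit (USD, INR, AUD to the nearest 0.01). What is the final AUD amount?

AUD 99.40

ZAR 1,200.00 × 0.052740 = USD 63.29
USD 63.29 × 77.444 = INR 4,901.43
INR 4,901.43 ÷ 49.309 = AUD 99.40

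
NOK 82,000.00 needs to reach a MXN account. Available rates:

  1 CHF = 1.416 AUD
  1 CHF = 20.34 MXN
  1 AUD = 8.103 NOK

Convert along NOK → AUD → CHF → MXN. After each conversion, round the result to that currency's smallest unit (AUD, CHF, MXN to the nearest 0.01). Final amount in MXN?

MXN 145,363.67

NOK 82,000.00 ÷ 8.103 = AUD 10,119.71
AUD 10,119.71 ÷ 1.416 = CHF 7,146.69
CHF 7,146.69 × 20.34 = MXN 145,363.67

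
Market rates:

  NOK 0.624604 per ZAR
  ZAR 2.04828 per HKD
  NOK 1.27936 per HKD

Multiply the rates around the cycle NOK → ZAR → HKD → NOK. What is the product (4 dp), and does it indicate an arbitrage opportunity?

1.0000 (no arbitrage)

Around NOK → ZAR → HKD → NOK: 1 ÷ 0.624604 ÷ 2.04828 × 1.27936 = 0.999997
Product ≈ 1 (deviation 0.000%, within rounding noise).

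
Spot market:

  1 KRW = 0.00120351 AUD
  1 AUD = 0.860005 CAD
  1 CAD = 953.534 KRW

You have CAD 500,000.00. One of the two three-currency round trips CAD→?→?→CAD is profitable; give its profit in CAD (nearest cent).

Profitable loop is CAD → AUD → KRW → CAD:
CAD 500,000.00 ÷ 0.860005 = AUD 581,391.97
AUD 581,391.97 ÷ 0.00120351 = KRW 483,080,297
KRW 483,080,297 ÷ 953.534 = CAD 506,620.95
Profit = CAD 506,620.95 − CAD 500,000.00

Profit: CAD 6,620.95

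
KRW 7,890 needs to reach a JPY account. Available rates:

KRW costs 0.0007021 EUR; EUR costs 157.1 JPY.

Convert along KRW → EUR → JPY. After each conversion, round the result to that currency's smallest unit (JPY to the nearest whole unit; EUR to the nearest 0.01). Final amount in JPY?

KRW 7,890 × 0.0007021 = EUR 5.54
EUR 5.54 × 157.1 = JPY 870

JPY 870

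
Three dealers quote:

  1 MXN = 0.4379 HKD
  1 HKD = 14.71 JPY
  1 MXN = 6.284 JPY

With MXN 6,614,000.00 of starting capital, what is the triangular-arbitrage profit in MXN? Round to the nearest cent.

Profitable loop is MXN → HKD → JPY → MXN:
MXN 6,614,000.00 × 0.4379 = HKD 2,896,270.60
HKD 2,896,270.60 × 14.71 = JPY 42,604,141
JPY 42,604,141 ÷ 6.284 = MXN 6,779,780.48
Profit = MXN 6,779,780.48 − MXN 6,614,000.00

Profit: MXN 165,780.48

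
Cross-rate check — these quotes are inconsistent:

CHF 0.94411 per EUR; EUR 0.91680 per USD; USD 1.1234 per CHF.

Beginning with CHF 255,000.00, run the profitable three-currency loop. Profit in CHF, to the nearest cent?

Profitable loop is CHF → EUR → USD → CHF:
CHF 255,000.00 ÷ 0.94411 = EUR 270,095.65
EUR 270,095.65 ÷ 0.91680 = USD 294,606.94
USD 294,606.94 ÷ 1.1234 = CHF 262,245.81
Profit = CHF 262,245.81 − CHF 255,000.00

Profit: CHF 7,245.81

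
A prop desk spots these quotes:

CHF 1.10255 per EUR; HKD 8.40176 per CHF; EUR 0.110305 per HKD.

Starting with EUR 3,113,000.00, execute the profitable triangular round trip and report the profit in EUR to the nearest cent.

Profit: EUR 67,847.77

Profitable loop is EUR → CHF → HKD → EUR:
EUR 3,113,000.00 × 1.10255 = CHF 3,432,238.15
CHF 3,432,238.15 × 8.40176 = HKD 28,836,841.20
HKD 28,836,841.20 × 0.110305 = EUR 3,180,847.77
Profit = EUR 3,180,847.77 − EUR 3,113,000.00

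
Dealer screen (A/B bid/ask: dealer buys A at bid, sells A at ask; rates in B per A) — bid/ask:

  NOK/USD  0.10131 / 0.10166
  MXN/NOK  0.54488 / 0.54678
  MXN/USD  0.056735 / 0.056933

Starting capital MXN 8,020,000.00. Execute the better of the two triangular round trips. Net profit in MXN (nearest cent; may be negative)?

Net profit: MXN 165,829.63

Best loop MXN → USD → NOK → MXN:
MXN 8,020,000.00 × 0.056735 (sell MXN at bid) = USD 455,014.70
USD 455,014.70 ÷ 0.10166 (buy NOK at ask) = NOK 4,475,847.92
NOK 4,475,847.92 ÷ 0.54678 (buy MXN at ask) = MXN 8,185,829.63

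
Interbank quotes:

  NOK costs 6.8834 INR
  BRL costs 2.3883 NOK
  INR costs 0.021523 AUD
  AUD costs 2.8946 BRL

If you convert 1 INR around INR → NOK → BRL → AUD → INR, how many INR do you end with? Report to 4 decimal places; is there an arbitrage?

0.9764 (arbitrage exists)

Around INR → NOK → BRL → AUD → INR: 1 ÷ 6.8834 ÷ 2.3883 ÷ 2.8946 ÷ 0.021523 = 0.976375
Product < 1; profitable direction is INR → AUD → BRL → NOK → INR.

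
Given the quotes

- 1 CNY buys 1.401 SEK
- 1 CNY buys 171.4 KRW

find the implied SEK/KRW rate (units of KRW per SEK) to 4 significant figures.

SEK/KRW = 122.3

1 SEK ÷ 1.401 = 0.713776 CNY
0.713776 CNY × 171.4 = 122.341 KRW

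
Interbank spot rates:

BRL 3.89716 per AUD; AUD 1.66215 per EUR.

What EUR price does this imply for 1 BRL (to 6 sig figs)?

1 BRL ÷ 3.89716 = 0.256597 AUD
0.256597 AUD ÷ 1.66215 = 0.154377 EUR

BRL/EUR = 0.154377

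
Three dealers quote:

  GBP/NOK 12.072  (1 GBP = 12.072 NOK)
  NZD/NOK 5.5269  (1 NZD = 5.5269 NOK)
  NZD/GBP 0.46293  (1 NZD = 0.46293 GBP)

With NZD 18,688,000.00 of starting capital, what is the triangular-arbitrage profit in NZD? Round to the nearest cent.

Profitable loop is NZD → GBP → NOK → NZD:
NZD 18,688,000.00 × 0.46293 = GBP 8,651,235.84
GBP 8,651,235.84 × 12.072 = NOK 104,437,719.06
NOK 104,437,719.06 ÷ 5.5269 = NZD 18,896,256.32
Profit = NZD 18,896,256.32 − NZD 18,688,000.00

Profit: NZD 208,256.32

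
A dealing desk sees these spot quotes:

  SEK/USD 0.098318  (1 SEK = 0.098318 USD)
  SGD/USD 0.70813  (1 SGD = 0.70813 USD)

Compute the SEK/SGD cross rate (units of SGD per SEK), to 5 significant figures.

1 SEK × 0.098318 = 0.098318 USD
0.098318 USD ÷ 0.70813 = 0.138842 SGD

SEK/SGD = 0.13884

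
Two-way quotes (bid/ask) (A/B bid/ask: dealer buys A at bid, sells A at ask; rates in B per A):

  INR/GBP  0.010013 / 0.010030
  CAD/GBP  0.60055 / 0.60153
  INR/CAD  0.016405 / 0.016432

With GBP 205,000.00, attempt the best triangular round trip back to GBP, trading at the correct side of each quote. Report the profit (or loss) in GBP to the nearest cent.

Net profit: GBP 2,668.37

Best loop GBP → CAD → INR → GBP:
GBP 205,000.00 ÷ 0.60153 (buy CAD at ask) = CAD 340,797.63
CAD 340,797.63 ÷ 0.016432 (buy INR at ask) = INR 20,739,875.41
INR 20,739,875.41 × 0.010013 (sell INR at bid) = GBP 207,668.37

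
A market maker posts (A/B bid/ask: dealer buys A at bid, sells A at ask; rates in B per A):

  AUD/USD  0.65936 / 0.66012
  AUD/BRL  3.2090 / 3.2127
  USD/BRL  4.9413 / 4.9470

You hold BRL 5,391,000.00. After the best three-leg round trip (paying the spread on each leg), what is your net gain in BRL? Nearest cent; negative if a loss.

Best loop BRL → AUD → USD → BRL:
BRL 5,391,000.00 ÷ 3.2127 (buy AUD at ask) = AUD 1,678,027.83
AUD 1,678,027.83 × 0.65936 (sell AUD at bid) = USD 1,106,424.43
USD 1,106,424.43 × 4.9413 (sell USD at bid) = BRL 5,467,175.03

Net profit: BRL 76,175.03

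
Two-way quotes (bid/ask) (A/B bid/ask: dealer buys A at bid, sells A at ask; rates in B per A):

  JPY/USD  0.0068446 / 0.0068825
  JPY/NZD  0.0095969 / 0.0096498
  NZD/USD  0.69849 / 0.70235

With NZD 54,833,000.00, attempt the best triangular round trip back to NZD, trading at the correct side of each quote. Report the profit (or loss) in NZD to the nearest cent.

Net profit: NZD 542,566.40

Best loop NZD → JPY → USD → NZD:
NZD 54,833,000.00 ÷ 0.0096498 (buy JPY at ask) = JPY 5,682,293,934
JPY 5,682,293,934 × 0.0068446 (sell JPY at bid) = USD 38,893,029.06
USD 38,893,029.06 ÷ 0.70235 (buy NZD at ask) = NZD 55,375,566.40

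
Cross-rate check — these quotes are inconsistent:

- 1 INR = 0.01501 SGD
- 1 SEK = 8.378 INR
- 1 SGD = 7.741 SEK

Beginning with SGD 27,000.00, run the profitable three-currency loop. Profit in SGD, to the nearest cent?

Profit: SGD 736.12

Profitable loop is SGD → INR → SEK → SGD:
SGD 27,000.00 ÷ 0.01501 = INR 1,798,800.80
INR 1,798,800.80 ÷ 8.378 = SEK 214,705.28
SEK 214,705.28 ÷ 7.741 = SGD 27,736.12
Profit = SGD 27,736.12 − SGD 27,000.00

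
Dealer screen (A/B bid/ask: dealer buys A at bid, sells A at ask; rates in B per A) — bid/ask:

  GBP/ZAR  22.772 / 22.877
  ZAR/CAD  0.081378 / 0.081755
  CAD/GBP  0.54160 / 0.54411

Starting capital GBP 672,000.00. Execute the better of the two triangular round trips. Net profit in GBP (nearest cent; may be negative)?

Best loop GBP → ZAR → CAD → GBP:
GBP 672,000.00 × 22.772 (sell GBP at bid) = ZAR 15,302,784.00
ZAR 15,302,784.00 × 0.081378 (sell ZAR at bid) = CAD 1,245,309.96
CAD 1,245,309.96 × 0.54160 (sell CAD at bid) = GBP 674,459.87

Net profit: GBP 2,459.87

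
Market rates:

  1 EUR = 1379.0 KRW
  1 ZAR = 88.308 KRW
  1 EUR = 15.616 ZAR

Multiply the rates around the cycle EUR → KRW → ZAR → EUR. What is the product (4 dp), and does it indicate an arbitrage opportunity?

1.0000 (no arbitrage)

Around EUR → KRW → ZAR → EUR: 1 × 1379.0 ÷ 88.308 ÷ 15.616 = 0.999987
Product ≈ 1 (deviation 0.001%, within rounding noise).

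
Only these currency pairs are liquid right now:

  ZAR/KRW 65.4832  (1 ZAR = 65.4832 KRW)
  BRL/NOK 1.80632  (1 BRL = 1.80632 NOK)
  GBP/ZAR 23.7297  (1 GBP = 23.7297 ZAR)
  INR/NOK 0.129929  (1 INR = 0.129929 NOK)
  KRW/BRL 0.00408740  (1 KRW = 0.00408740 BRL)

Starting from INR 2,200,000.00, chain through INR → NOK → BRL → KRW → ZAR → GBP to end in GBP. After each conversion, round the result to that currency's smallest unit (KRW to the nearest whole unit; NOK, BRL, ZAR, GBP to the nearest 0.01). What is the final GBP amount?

INR 2,200,000.00 × 0.129929 = NOK 285,843.80
NOK 285,843.80 ÷ 1.80632 = BRL 158,246.49
BRL 158,246.49 ÷ 0.00408740 = KRW 38,715,685
KRW 38,715,685 ÷ 65.4832 = ZAR 591,230.80
ZAR 591,230.80 ÷ 23.7297 = GBP 24,915.22

GBP 24,915.22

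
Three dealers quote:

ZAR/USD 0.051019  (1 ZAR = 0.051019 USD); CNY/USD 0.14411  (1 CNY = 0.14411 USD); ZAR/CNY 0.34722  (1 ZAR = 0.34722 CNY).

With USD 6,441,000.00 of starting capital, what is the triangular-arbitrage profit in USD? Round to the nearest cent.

Profitable loop is USD → CNY → ZAR → USD:
USD 6,441,000.00 ÷ 0.14411 = CNY 44,695,024.63
CNY 44,695,024.63 ÷ 0.34722 = ZAR 128,722,494.77
ZAR 128,722,494.77 × 0.051019 = USD 6,567,292.96
Profit = USD 6,567,292.96 − USD 6,441,000.00

Profit: USD 126,292.96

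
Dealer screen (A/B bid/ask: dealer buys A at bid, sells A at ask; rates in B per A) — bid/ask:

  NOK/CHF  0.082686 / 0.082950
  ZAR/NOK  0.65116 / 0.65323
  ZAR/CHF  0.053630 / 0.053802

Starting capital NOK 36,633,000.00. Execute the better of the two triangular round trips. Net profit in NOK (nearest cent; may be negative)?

Net profit: NOK 27,109.97

Best loop NOK → CHF → ZAR → NOK:
NOK 36,633,000.00 × 0.082686 (sell NOK at bid) = CHF 3,029,036.24
CHF 3,029,036.24 ÷ 0.053802 (buy ZAR at ask) = ZAR 56,299,695.88
ZAR 56,299,695.88 × 0.65116 (sell ZAR at bid) = NOK 36,660,109.97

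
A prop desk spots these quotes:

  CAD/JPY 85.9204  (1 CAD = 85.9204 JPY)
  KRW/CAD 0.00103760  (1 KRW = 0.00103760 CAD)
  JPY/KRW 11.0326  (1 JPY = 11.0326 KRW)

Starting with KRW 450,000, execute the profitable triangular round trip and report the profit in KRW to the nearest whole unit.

Profit: KRW 7,518

Profitable loop is KRW → JPY → CAD → KRW:
KRW 450,000 ÷ 11.0326 = JPY 40,788
JPY 40,788 ÷ 85.9204 = CAD 474.72
CAD 474.72 ÷ 0.00103760 = KRW 457,518
Profit = KRW 457,518 − KRW 450,000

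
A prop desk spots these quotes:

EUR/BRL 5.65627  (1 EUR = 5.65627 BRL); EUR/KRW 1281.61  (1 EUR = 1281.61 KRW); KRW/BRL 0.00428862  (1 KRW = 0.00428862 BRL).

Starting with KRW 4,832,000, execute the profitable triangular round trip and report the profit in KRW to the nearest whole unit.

Profitable loop is KRW → EUR → BRL → KRW:
KRW 4,832,000 ÷ 1281.61 = EUR 3,770.26
EUR 3,770.26 × 5.65627 = BRL 21,325.60
BRL 21,325.60 ÷ 0.00428862 = KRW 4,972,601
Profit = KRW 4,972,601 − KRW 4,832,000

Profit: KRW 140,601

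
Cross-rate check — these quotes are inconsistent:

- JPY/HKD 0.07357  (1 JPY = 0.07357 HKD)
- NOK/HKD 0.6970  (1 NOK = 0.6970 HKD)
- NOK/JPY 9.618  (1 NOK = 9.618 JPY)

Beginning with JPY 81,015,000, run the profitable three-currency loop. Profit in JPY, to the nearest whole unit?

Profitable loop is JPY → HKD → NOK → JPY:
JPY 81,015,000 × 0.07357 = HKD 5,960,273.55
HKD 5,960,273.55 ÷ 0.6970 = NOK 8,551,325.04
NOK 8,551,325.04 × 9.618 = JPY 82,246,644
Profit = JPY 82,246,644 − JPY 81,015,000

Profit: JPY 1,231,644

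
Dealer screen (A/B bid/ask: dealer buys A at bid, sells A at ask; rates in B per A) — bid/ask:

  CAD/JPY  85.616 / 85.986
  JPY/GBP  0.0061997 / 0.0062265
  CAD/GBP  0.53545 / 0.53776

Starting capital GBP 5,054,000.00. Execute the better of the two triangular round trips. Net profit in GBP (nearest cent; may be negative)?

Best loop GBP → JPY → CAD → GBP:
GBP 5,054,000.00 ÷ 0.0062265 (buy JPY at ask) = JPY 811,691,962
JPY 811,691,962 ÷ 85.986 (buy CAD at ask) = CAD 9,439,815.34
CAD 9,439,815.34 × 0.53545 (sell CAD at bid) = GBP 5,054,549.12

Net profit: GBP 549.12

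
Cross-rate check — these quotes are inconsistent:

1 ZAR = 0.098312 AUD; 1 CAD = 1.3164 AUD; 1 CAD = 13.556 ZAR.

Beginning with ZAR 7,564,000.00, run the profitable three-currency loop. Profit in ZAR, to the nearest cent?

Profitable loop is ZAR → AUD → CAD → ZAR:
ZAR 7,564,000.00 × 0.098312 = AUD 743,631.97
AUD 743,631.97 ÷ 1.3164 = CAD 564,898.18
CAD 564,898.18 × 13.556 = ZAR 7,657,759.77
Profit = ZAR 7,657,759.77 − ZAR 7,564,000.00

Profit: ZAR 93,759.77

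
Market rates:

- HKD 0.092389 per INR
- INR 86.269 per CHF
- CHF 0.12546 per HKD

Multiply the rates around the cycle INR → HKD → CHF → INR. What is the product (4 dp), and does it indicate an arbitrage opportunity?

Around INR → HKD → CHF → INR: 1 × 0.092389 × 0.12546 × 86.269 = 0.999955
Product ≈ 1 (deviation 0.005%, within rounding noise).

1.0000 (no arbitrage)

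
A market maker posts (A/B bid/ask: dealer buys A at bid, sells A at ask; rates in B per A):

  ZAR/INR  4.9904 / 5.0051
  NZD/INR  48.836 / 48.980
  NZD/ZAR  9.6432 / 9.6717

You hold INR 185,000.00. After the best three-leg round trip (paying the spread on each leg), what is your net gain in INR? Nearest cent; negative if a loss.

Net profit: INR 1,636.35

Best loop INR → ZAR → NZD → INR:
INR 185,000.00 ÷ 5.0051 (buy ZAR at ask) = ZAR 36,962.30
ZAR 36,962.30 ÷ 9.6717 (buy NZD at ask) = NZD 3,821.70
NZD 3,821.70 × 48.836 (sell NZD at bid) = INR 186,636.35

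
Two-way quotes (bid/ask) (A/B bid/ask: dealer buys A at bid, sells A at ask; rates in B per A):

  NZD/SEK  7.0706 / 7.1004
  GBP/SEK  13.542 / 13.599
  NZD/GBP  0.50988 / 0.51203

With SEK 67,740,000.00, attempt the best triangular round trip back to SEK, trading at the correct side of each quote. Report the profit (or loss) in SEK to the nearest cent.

Net profit: SEK 1,045,845.56

Best loop SEK → GBP → NZD → SEK:
SEK 67,740,000.00 ÷ 13.599 (buy GBP at ask) = GBP 4,981,248.62
GBP 4,981,248.62 ÷ 0.51203 (buy NZD at ask) = NZD 9,728,431.19
NZD 9,728,431.19 × 7.0706 (sell NZD at bid) = SEK 68,785,845.56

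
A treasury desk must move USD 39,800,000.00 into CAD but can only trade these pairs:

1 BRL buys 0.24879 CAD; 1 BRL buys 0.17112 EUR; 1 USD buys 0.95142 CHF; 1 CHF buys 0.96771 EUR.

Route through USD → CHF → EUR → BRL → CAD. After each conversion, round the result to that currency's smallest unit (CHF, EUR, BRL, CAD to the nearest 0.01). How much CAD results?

CAD 53,276,136.89

USD 39,800,000.00 × 0.95142 = CHF 37,866,516.00
CHF 37,866,516.00 × 0.96771 = EUR 36,643,806.20
EUR 36,643,806.20 ÷ 0.17112 = BRL 214,140,989.95
BRL 214,140,989.95 × 0.24879 = CAD 53,276,136.89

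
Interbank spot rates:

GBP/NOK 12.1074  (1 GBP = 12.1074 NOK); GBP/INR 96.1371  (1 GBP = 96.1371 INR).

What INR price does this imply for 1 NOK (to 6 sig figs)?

1 NOK ÷ 12.1074 = 0.0825941 GBP
0.0825941 GBP × 96.1371 = 7.94036 INR

NOK/INR = 7.94036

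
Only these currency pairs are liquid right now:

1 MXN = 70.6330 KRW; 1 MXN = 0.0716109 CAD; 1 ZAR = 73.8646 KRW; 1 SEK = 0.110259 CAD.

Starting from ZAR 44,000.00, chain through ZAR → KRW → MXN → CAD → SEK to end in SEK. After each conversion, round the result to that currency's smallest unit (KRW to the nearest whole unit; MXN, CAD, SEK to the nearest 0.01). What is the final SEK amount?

ZAR 44,000.00 × 73.8646 = KRW 3,250,042
KRW 3,250,042 ÷ 70.6330 = MXN 46,013.08
MXN 46,013.08 × 0.0716109 = CAD 3,295.04
CAD 3,295.04 ÷ 0.110259 = SEK 29,884.54

SEK 29,884.54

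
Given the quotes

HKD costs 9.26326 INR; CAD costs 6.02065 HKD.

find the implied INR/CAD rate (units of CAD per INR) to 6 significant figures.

1 INR ÷ 9.26326 = 0.107953 HKD
0.107953 HKD ÷ 6.02065 = 0.0179305 CAD

INR/CAD = 0.0179305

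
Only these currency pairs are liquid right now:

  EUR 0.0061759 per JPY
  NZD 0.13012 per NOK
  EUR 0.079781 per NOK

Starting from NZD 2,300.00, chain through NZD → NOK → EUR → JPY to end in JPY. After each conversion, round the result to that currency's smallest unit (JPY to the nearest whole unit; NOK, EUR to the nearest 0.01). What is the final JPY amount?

JPY 228,341

NZD 2,300.00 ÷ 0.13012 = NOK 17,675.99
NOK 17,675.99 × 0.079781 = EUR 1,410.21
EUR 1,410.21 ÷ 0.0061759 = JPY 228,341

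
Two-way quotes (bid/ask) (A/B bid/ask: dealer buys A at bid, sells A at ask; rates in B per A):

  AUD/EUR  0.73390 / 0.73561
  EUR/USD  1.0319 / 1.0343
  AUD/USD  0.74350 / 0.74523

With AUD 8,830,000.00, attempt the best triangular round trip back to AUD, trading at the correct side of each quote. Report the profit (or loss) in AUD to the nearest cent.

Best loop AUD → EUR → USD → AUD:
AUD 8,830,000.00 × 0.73390 (sell AUD at bid) = EUR 6,480,337.00
EUR 6,480,337.00 × 1.0319 (sell EUR at bid) = USD 6,687,059.75
USD 6,687,059.75 ÷ 0.74523 (buy AUD at ask) = AUD 8,973,148.89

Net profit: AUD 143,148.89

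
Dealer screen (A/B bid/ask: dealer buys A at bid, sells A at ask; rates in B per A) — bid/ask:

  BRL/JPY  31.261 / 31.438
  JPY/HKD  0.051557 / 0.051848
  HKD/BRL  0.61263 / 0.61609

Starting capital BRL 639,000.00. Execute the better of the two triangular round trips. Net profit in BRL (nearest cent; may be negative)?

Net result: BRL -2,688.49 (no profitable arbitrage after spreads)

Best loop BRL → HKD → JPY → BRL:
BRL 639,000.00 ÷ 0.61609 (buy HKD at ask) = HKD 1,037,186.13
HKD 1,037,186.13 ÷ 0.051848 (buy JPY at ask) = JPY 20,004,361
JPY 20,004,361 ÷ 31.438 (buy BRL at ask) = BRL 636,311.51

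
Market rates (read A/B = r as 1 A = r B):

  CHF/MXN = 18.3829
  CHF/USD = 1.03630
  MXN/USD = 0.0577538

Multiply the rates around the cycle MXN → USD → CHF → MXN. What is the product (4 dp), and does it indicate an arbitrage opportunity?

Around MXN → USD → CHF → MXN: 1 × 0.0577538 ÷ 1.03630 × 18.3829 = 1.024493
Product > 1; profitable direction is MXN → USD → CHF → MXN.

1.0245 (arbitrage exists)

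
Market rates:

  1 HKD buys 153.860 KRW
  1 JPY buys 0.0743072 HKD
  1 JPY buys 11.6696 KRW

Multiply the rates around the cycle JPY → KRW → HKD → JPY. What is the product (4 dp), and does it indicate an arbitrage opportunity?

Around JPY → KRW → HKD → JPY: 1 × 11.6696 ÷ 153.860 ÷ 0.0743072 = 1.020703
Product > 1; profitable direction is JPY → KRW → HKD → JPY.

1.0207 (arbitrage exists)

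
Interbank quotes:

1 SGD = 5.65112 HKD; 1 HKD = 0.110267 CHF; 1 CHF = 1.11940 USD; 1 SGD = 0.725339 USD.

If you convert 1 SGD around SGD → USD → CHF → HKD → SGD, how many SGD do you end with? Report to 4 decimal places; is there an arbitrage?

Around SGD → USD → CHF → HKD → SGD: 1 × 0.725339 ÷ 1.11940 ÷ 0.110267 ÷ 5.65112 = 1.039862
Product > 1; profitable direction is SGD → USD → CHF → HKD → SGD.

1.0399 (arbitrage exists)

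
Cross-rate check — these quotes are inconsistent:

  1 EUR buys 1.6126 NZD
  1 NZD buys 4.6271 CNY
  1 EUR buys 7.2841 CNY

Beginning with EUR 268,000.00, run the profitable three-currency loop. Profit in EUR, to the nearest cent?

Profitable loop is EUR → NZD → CNY → EUR:
EUR 268,000.00 × 1.6126 = NZD 432,176.80
NZD 432,176.80 × 4.6271 = CNY 1,999,725.27
CNY 1,999,725.27 ÷ 7.2841 = EUR 274,532.92
Profit = EUR 274,532.92 − EUR 268,000.00

Profit: EUR 6,532.92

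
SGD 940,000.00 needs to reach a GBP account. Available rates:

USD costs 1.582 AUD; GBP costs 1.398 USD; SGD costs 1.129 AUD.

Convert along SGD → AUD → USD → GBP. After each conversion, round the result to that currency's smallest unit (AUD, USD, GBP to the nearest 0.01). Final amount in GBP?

GBP 479,852.93

SGD 940,000.00 × 1.129 = AUD 1,061,260.00
AUD 1,061,260.00 ÷ 1.582 = USD 670,834.39
USD 670,834.39 ÷ 1.398 = GBP 479,852.93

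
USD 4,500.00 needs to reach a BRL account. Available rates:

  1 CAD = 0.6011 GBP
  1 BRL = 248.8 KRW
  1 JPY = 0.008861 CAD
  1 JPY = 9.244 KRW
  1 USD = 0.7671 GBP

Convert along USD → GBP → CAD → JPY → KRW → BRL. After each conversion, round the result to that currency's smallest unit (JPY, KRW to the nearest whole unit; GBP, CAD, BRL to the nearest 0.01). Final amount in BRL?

USD 4,500.00 × 0.7671 = GBP 3,451.95
GBP 3,451.95 ÷ 0.6011 = CAD 5,742.72
CAD 5,742.72 ÷ 0.008861 = JPY 648,089
JPY 648,089 × 9.244 = KRW 5,990,935
KRW 5,990,935 ÷ 248.8 = BRL 24,079.32

BRL 24,079.32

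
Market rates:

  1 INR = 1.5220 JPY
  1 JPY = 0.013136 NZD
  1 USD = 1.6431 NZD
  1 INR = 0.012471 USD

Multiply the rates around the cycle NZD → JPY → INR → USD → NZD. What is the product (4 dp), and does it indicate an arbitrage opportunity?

Around NZD → JPY → INR → USD → NZD: 1 ÷ 0.013136 ÷ 1.5220 × 0.012471 × 1.6431 = 1.024914
Product > 1; profitable direction is NZD → JPY → INR → USD → NZD.

1.0249 (arbitrage exists)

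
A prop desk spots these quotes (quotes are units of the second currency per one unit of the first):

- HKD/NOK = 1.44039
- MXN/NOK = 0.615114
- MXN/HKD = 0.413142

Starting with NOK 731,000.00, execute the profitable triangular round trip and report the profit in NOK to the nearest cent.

Profitable loop is NOK → HKD → MXN → NOK:
NOK 731,000.00 ÷ 1.44039 = HKD 507,501.44
HKD 507,501.44 ÷ 0.413142 = MXN 1,228,394.69
MXN 1,228,394.69 × 0.615114 = NOK 755,602.77
Profit = NOK 755,602.77 − NOK 731,000.00

Profit: NOK 24,602.77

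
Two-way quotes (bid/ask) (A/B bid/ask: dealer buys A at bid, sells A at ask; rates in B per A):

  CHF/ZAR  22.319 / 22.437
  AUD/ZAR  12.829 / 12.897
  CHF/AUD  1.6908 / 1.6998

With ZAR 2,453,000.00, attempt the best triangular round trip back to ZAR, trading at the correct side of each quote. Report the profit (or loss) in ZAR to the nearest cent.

Best loop ZAR → AUD → CHF → ZAR:
ZAR 2,453,000.00 ÷ 12.897 (buy AUD at ask) = AUD 190,199.27
AUD 190,199.27 ÷ 1.6998 (buy CHF at ask) = CHF 111,895.09
CHF 111,895.09 × 22.319 (sell CHF at bid) = ZAR 2,497,386.48

Net profit: ZAR 44,386.48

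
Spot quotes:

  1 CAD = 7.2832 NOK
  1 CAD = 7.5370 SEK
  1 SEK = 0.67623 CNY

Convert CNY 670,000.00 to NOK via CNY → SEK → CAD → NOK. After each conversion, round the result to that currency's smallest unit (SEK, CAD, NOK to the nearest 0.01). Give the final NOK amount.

CNY 670,000.00 ÷ 0.67623 = SEK 990,787.16
SEK 990,787.16 ÷ 7.5370 = CAD 131,456.44
CAD 131,456.44 × 7.2832 = NOK 957,423.54

NOK 957,423.54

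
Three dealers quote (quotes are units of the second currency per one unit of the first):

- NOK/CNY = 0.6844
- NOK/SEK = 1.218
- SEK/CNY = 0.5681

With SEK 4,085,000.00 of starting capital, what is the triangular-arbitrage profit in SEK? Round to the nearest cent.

Profitable loop is SEK → CNY → NOK → SEK:
SEK 4,085,000.00 × 0.5681 = CNY 2,320,688.50
CNY 2,320,688.50 ÷ 0.6844 = NOK 3,390,836.50
NOK 3,390,836.50 × 1.218 = SEK 4,130,038.86
Profit = SEK 4,130,038.86 − SEK 4,085,000.00

Profit: SEK 45,038.86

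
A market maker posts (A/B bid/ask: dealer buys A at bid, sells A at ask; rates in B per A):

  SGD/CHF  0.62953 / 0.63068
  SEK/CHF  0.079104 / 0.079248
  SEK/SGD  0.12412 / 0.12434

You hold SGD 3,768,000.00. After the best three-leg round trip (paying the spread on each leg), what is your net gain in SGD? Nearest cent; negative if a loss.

Net profit: SGD 32,926.02

Best loop SGD → SEK → CHF → SGD:
SGD 3,768,000.00 ÷ 0.12434 (buy SEK at ask) = SEK 30,304,005.15
SEK 30,304,005.15 × 0.079104 (sell SEK at bid) = CHF 2,397,168.02
CHF 2,397,168.02 ÷ 0.63068 (buy SGD at ask) = SGD 3,800,926.02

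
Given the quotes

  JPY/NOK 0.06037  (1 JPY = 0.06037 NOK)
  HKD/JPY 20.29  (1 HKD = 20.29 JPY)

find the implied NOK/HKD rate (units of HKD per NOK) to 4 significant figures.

NOK/HKD = 0.8164

1 NOK ÷ 0.06037 = 16.5645 JPY
16.5645 JPY ÷ 20.29 = 0.816388 HKD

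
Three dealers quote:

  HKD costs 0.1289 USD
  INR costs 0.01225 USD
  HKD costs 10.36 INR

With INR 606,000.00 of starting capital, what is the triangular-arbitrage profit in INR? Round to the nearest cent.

Profit: INR 9,502.32

Profitable loop is INR → HKD → USD → INR:
INR 606,000.00 ÷ 10.36 = HKD 58,494.21
HKD 58,494.21 × 0.1289 = USD 7,539.90
USD 7,539.90 ÷ 0.01225 = INR 615,502.32
Profit = INR 615,502.32 − INR 606,000.00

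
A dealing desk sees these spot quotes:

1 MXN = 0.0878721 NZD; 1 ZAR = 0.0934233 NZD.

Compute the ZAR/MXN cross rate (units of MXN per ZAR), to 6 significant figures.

ZAR/MXN = 1.06317

1 ZAR × 0.0934233 = 0.0934233 NZD
0.0934233 NZD ÷ 0.0878721 = 1.06317 MXN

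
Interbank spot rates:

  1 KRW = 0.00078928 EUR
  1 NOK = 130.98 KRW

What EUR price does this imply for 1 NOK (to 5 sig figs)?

1 NOK × 130.98 = 130.98 KRW
130.98 KRW × 0.00078928 = 0.10338 EUR

NOK/EUR = 0.10338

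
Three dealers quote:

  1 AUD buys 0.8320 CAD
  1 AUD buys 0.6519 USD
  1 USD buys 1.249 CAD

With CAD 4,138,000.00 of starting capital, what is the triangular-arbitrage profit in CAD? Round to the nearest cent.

Profitable loop is CAD → USD → AUD → CAD:
CAD 4,138,000.00 ÷ 1.249 = USD 3,313,050.44
USD 3,313,050.44 ÷ 0.6519 = AUD 5,082,145.18
AUD 5,082,145.18 × 0.8320 = CAD 4,228,344.79
Profit = CAD 4,228,344.79 − CAD 4,138,000.00

Profit: CAD 90,344.79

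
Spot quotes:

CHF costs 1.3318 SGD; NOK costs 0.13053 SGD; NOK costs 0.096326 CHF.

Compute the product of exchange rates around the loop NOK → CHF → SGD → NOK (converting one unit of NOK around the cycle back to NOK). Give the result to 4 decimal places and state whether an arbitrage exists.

Around NOK → CHF → SGD → NOK: 1 × 0.096326 × 1.3318 ÷ 0.13053 = 0.982816
Product < 1; profitable direction is NOK → SGD → CHF → NOK.

0.9828 (arbitrage exists)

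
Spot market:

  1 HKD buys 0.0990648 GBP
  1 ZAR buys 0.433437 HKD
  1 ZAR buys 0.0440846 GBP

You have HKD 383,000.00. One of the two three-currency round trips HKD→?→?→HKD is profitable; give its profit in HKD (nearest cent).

Profitable loop is HKD → ZAR → GBP → HKD:
HKD 383,000.00 ÷ 0.433437 = ZAR 883,634.76
ZAR 883,634.76 × 0.0440846 = GBP 38,954.68
GBP 38,954.68 ÷ 0.0990648 = HKD 393,224.28
Profit = HKD 393,224.28 − HKD 383,000.00

Profit: HKD 10,224.28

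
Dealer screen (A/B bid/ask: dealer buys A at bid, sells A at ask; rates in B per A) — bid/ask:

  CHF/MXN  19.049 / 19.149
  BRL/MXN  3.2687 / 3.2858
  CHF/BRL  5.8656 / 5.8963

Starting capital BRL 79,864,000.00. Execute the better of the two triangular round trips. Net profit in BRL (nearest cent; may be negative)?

Best loop BRL → MXN → CHF → BRL:
BRL 79,864,000.00 × 3.2687 (sell BRL at bid) = MXN 261,051,456.80
MXN 261,051,456.80 ÷ 19.149 (buy CHF at ask) = CHF 13,632,641.75
CHF 13,632,641.75 × 5.8656 (sell CHF at bid) = BRL 79,963,623.43

Net profit: BRL 99,623.43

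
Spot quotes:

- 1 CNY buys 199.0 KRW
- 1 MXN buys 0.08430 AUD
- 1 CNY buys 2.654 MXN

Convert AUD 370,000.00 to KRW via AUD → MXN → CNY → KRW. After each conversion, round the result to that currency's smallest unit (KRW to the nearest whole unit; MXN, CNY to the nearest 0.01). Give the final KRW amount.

AUD 370,000.00 ÷ 0.08430 = MXN 4,389,086.60
MXN 4,389,086.60 ÷ 2.654 = CNY 1,653,762.85
CNY 1,653,762.85 × 199.0 = KRW 329,098,807

KRW 329,098,807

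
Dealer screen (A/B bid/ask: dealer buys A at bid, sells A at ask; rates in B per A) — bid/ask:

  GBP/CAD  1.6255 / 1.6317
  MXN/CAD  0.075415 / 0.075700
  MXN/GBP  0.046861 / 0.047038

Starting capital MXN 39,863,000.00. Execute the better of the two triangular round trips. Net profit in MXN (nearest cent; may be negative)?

Net profit: MXN 248,843.86

Best loop MXN → GBP → CAD → MXN:
MXN 39,863,000.00 × 0.046861 (sell MXN at bid) = GBP 1,868,020.04
GBP 1,868,020.04 × 1.6255 (sell GBP at bid) = CAD 3,036,466.58
CAD 3,036,466.58 ÷ 0.075700 (buy MXN at ask) = MXN 40,111,843.86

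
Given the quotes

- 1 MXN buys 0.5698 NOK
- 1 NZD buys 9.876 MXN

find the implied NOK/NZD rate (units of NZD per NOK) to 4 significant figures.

NOK/NZD = 0.1777

1 NOK ÷ 0.5698 = 1.755 MXN
1.755 MXN ÷ 9.876 = 0.177704 NZD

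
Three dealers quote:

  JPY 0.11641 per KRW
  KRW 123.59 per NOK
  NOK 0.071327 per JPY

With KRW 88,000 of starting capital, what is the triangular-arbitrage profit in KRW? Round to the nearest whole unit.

Profitable loop is KRW → JPY → NOK → KRW:
KRW 88,000 × 0.11641 = JPY 10,244
JPY 10,244 × 0.071327 = NOK 730.68
NOK 730.68 × 123.59 = KRW 90,305
Profit = KRW 90,305 − KRW 88,000

Profit: KRW 2,305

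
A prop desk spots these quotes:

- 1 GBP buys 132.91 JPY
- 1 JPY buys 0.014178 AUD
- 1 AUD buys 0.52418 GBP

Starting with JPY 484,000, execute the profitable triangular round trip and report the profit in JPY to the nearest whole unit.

Profit: JPY 5,996

Profitable loop is JPY → GBP → AUD → JPY:
JPY 484,000 ÷ 132.91 = GBP 3,641.56
GBP 3,641.56 ÷ 0.52418 = AUD 6,947.16
AUD 6,947.16 ÷ 0.014178 = JPY 489,996
Profit = JPY 489,996 − JPY 484,000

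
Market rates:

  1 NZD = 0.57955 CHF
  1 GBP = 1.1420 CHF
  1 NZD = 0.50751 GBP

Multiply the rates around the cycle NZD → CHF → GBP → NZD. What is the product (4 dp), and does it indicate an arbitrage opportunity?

1.0000 (no arbitrage)

Around NZD → CHF → GBP → NZD: 1 × 0.57955 ÷ 1.1420 ÷ 0.50751 = 0.999954
Product ≈ 1 (deviation 0.005%, within rounding noise).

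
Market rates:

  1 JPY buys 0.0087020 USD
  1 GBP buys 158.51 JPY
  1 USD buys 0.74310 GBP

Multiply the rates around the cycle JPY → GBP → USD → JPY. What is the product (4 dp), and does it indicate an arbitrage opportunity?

Around JPY → GBP → USD → JPY: 1 ÷ 158.51 ÷ 0.74310 ÷ 0.0087020 = 0.975612
Product < 1; profitable direction is JPY → USD → GBP → JPY.

0.9756 (arbitrage exists)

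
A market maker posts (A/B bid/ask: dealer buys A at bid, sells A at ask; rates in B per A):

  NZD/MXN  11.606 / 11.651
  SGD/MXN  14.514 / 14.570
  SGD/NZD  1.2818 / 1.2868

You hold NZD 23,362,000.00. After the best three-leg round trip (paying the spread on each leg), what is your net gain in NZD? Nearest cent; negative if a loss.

Best loop NZD → MXN → SGD → NZD:
NZD 23,362,000.00 × 11.606 (sell NZD at bid) = MXN 271,139,372.00
MXN 271,139,372.00 ÷ 14.570 (buy SGD at ask) = SGD 18,609,428.41
SGD 18,609,428.41 × 1.2818 (sell SGD at bid) = NZD 23,853,565.34

Net profit: NZD 491,565.34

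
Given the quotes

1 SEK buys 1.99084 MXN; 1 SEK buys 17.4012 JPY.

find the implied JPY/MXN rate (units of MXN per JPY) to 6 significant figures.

1 JPY ÷ 17.4012 = 0.0574673 SEK
0.0574673 SEK × 1.99084 = 0.114408 MXN

JPY/MXN = 0.114408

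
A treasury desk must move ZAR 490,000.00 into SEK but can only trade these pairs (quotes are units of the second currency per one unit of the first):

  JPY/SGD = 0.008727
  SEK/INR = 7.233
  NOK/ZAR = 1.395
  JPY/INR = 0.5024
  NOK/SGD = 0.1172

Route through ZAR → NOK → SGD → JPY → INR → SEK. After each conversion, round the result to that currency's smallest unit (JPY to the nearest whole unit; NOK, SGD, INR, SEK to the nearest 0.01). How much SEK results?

SEK 327,654.19

ZAR 490,000.00 ÷ 1.395 = NOK 351,254.48
NOK 351,254.48 × 0.1172 = SGD 41,167.03
SGD 41,167.03 ÷ 0.008727 = JPY 4,717,203
JPY 4,717,203 × 0.5024 = INR 2,369,922.79
INR 2,369,922.79 ÷ 7.233 = SEK 327,654.19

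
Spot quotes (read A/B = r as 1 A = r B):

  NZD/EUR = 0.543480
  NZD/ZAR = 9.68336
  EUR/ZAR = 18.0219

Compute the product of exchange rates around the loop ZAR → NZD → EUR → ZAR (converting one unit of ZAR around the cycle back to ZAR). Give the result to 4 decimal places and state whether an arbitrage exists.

1.0115 (arbitrage exists)

Around ZAR → NZD → EUR → ZAR: 1 ÷ 9.68336 × 0.543480 × 18.0219 = 1.011482
Product > 1; profitable direction is ZAR → NZD → EUR → ZAR.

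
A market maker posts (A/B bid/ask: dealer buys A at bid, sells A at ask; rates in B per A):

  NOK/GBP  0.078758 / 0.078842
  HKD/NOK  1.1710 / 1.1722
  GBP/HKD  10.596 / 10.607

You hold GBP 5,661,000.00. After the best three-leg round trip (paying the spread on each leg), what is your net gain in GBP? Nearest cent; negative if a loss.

Net profit: GBP 113,857.03

Best loop GBP → NOK → HKD → GBP:
GBP 5,661,000.00 ÷ 0.078842 (buy NOK at ask) = NOK 71,801,831.51
NOK 71,801,831.51 ÷ 1.1722 (buy HKD at ask) = HKD 61,253,908.47
HKD 61,253,908.47 ÷ 10.607 (buy GBP at ask) = GBP 5,774,857.03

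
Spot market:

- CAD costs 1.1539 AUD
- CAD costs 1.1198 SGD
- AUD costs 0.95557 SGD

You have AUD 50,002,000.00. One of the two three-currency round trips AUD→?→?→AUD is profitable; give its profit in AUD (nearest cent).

Profit: AUD 778,521.77

Profitable loop is AUD → CAD → SGD → AUD:
AUD 50,002,000.00 ÷ 1.1539 = CAD 43,333,044.46
CAD 43,333,044.46 × 1.1198 = SGD 48,524,343.18
SGD 48,524,343.18 ÷ 0.95557 = AUD 50,780,521.77
Profit = AUD 50,780,521.77 − AUD 50,002,000.00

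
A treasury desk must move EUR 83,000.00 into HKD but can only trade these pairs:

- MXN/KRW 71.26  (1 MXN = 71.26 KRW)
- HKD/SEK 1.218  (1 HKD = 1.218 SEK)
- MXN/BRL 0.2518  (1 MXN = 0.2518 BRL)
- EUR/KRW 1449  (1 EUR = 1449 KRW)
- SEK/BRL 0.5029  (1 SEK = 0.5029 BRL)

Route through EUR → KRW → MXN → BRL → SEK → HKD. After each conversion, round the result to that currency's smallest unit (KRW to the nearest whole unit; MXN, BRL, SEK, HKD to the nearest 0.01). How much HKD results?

EUR 83,000.00 × 1449 = KRW 120,267,000
KRW 120,267,000 ÷ 71.26 = MXN 1,687,721.02
MXN 1,687,721.02 × 0.2518 = BRL 424,968.15
BRL 424,968.15 ÷ 0.5029 = SEK 845,035.10
SEK 845,035.10 ÷ 1.218 = HKD 693,789.08

HKD 693,789.08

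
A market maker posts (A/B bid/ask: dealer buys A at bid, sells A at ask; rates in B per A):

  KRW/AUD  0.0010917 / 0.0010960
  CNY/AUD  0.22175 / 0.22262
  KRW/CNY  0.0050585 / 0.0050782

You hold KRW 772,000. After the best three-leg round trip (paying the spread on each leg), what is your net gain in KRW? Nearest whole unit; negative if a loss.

Net profit: KRW 18,118

Best loop KRW → CNY → AUD → KRW:
KRW 772,000 × 0.0050585 (sell KRW at bid) = CNY 3,905.16
CNY 3,905.16 × 0.22175 (sell CNY at bid) = AUD 865.97
AUD 865.97 ÷ 0.0010960 (buy KRW at ask) = KRW 790,118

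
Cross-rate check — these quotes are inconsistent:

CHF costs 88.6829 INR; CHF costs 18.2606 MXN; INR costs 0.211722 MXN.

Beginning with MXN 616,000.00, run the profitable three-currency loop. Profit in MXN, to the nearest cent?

Profit: MXN 17,390.50

Profitable loop is MXN → CHF → INR → MXN:
MXN 616,000.00 ÷ 18.2606 = CHF 33,733.83
CHF 33,733.83 × 88.6829 = INR 2,991,613.99
INR 2,991,613.99 × 0.211722 = MXN 633,390.50
Profit = MXN 633,390.50 − MXN 616,000.00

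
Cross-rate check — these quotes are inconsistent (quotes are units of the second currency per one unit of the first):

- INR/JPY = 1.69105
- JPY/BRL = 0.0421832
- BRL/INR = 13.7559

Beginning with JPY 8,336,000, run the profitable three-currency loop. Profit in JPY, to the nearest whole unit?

Profit: JPY 159,183

Profitable loop is JPY → INR → BRL → JPY:
JPY 8,336,000 ÷ 1.69105 = INR 4,929,481.68
INR 4,929,481.68 ÷ 13.7559 = BRL 358,353.99
BRL 358,353.99 ÷ 0.0421832 = JPY 8,495,183
Profit = JPY 8,495,183 − JPY 8,336,000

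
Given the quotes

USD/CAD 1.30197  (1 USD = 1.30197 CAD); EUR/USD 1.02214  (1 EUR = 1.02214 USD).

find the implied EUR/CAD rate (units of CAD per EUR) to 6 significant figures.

1 EUR × 1.02214 = 1.02214 USD
1.02214 USD × 1.30197 = 1.3308 CAD

EUR/CAD = 1.33080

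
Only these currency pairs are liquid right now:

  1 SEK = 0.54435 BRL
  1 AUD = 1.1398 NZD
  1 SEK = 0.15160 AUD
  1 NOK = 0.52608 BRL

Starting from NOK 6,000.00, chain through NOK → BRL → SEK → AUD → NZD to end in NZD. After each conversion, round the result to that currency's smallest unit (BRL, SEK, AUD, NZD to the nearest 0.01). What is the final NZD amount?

NOK 6,000.00 × 0.52608 = BRL 3,156.48
BRL 3,156.48 ÷ 0.54435 = SEK 5,798.62
SEK 5,798.62 × 0.15160 = AUD 879.07
AUD 879.07 × 1.1398 = NZD 1,001.96

NZD 1,001.96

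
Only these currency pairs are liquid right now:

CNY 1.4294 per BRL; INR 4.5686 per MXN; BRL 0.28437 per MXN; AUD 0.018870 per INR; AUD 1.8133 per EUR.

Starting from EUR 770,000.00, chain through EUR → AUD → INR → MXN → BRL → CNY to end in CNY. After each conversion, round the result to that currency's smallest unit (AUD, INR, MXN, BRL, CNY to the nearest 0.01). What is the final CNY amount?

EUR 770,000.00 × 1.8133 = AUD 1,396,241.00
AUD 1,396,241.00 ÷ 0.018870 = INR 73,992,633.81
INR 73,992,633.81 ÷ 4.5686 = MXN 16,195,909.87
MXN 16,195,909.87 × 0.28437 = BRL 4,605,630.89
BRL 4,605,630.89 × 1.4294 = CNY 6,583,288.79

CNY 6,583,288.79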